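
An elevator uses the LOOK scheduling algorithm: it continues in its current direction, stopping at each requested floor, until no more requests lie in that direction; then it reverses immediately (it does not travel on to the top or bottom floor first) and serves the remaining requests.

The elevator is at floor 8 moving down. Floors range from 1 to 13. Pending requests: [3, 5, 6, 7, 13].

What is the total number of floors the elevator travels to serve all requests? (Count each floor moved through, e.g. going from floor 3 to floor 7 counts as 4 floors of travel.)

Answer: 15

Derivation:
Start at floor 8 moving down, LOOK stop order: [7, 6, 5, 3, 13]
  8 → 7: |7-8| = 1, total = 1
  7 → 6: |6-7| = 1, total = 2
  6 → 5: |5-6| = 1, total = 3
  5 → 3: |3-5| = 2, total = 5
  3 → 13: |13-3| = 10, total = 15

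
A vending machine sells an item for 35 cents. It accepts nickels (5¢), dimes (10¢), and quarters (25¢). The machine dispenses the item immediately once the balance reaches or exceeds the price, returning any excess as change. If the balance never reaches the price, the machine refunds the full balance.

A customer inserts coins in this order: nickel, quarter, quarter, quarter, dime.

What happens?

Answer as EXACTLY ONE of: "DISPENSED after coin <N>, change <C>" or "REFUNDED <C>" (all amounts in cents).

Price: 35¢
Coin 1 (nickel, 5¢): balance = 5¢
Coin 2 (quarter, 25¢): balance = 30¢
Coin 3 (quarter, 25¢): balance = 55¢
  → balance >= price → DISPENSE, change = 55 - 35 = 20¢

Answer: DISPENSED after coin 3, change 20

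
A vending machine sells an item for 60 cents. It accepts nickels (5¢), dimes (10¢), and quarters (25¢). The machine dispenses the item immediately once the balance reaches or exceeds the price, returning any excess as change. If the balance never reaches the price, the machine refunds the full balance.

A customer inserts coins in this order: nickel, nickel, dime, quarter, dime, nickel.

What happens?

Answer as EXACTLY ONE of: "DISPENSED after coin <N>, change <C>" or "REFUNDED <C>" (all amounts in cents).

Price: 60¢
Coin 1 (nickel, 5¢): balance = 5¢
Coin 2 (nickel, 5¢): balance = 10¢
Coin 3 (dime, 10¢): balance = 20¢
Coin 4 (quarter, 25¢): balance = 45¢
Coin 5 (dime, 10¢): balance = 55¢
Coin 6 (nickel, 5¢): balance = 60¢
  → balance >= price → DISPENSE, change = 60 - 60 = 0¢

Answer: DISPENSED after coin 6, change 0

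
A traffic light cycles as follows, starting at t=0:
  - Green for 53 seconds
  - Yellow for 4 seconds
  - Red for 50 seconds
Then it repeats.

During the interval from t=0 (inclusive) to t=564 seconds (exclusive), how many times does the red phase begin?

Answer: 5

Derivation:
Cycle = 53+4+50 = 107s
red phase starts at t = k*107 + 57 for k=0,1,2,...
Need k*107+57 < 564 → k < 4.738
k ∈ {0, ..., 4} → 5 starts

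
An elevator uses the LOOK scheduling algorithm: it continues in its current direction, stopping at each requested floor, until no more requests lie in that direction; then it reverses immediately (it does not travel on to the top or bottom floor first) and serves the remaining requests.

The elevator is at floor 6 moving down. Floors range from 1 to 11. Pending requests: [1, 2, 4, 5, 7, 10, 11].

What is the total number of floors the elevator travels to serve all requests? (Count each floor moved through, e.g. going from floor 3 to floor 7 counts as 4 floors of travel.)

Answer: 15

Derivation:
Start at floor 6 moving down, LOOK stop order: [5, 4, 2, 1, 7, 10, 11]
  6 → 5: |5-6| = 1, total = 1
  5 → 4: |4-5| = 1, total = 2
  4 → 2: |2-4| = 2, total = 4
  2 → 1: |1-2| = 1, total = 5
  1 → 7: |7-1| = 6, total = 11
  7 → 10: |10-7| = 3, total = 14
  10 → 11: |11-10| = 1, total = 15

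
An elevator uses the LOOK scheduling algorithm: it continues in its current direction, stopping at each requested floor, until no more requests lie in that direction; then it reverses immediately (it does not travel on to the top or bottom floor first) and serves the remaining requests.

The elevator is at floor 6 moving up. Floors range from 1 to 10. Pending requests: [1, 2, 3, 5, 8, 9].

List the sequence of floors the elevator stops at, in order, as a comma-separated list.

Answer: 8, 9, 5, 3, 2, 1

Derivation:
Current: 6, moving UP
Serve above first (ascending): [8, 9]
Then reverse, serve below (descending): [5, 3, 2, 1]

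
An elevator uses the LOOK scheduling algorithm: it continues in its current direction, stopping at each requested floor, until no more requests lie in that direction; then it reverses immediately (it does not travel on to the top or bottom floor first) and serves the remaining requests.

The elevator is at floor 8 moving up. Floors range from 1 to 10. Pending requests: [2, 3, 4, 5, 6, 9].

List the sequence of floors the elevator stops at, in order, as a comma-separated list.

Answer: 9, 6, 5, 4, 3, 2

Derivation:
Current: 8, moving UP
Serve above first (ascending): [9]
Then reverse, serve below (descending): [6, 5, 4, 3, 2]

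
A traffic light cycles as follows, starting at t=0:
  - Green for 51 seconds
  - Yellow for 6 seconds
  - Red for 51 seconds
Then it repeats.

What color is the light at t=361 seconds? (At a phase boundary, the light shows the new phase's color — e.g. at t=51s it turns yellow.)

Cycle length = 51 + 6 + 51 = 108s
t = 361, phase_t = 361 mod 108 = 37
37 < 51 (green end) → GREEN

Answer: green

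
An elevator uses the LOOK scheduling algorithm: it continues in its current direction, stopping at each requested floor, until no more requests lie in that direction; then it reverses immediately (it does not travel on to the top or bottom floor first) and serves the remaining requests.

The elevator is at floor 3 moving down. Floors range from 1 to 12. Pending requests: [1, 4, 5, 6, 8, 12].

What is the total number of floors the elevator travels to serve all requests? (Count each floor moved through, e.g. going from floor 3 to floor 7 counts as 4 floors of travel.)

Start at floor 3 moving down, LOOK stop order: [1, 4, 5, 6, 8, 12]
  3 → 1: |1-3| = 2, total = 2
  1 → 4: |4-1| = 3, total = 5
  4 → 5: |5-4| = 1, total = 6
  5 → 6: |6-5| = 1, total = 7
  6 → 8: |8-6| = 2, total = 9
  8 → 12: |12-8| = 4, total = 13

Answer: 13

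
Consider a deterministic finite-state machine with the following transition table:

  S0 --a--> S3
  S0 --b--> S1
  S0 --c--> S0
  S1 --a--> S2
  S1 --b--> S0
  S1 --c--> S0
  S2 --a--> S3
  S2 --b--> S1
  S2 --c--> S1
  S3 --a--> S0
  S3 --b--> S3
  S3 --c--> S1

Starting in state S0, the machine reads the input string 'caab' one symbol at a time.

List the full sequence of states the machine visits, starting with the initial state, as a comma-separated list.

Start: S0
  read 'c': S0 --c--> S0
  read 'a': S0 --a--> S3
  read 'a': S3 --a--> S0
  read 'b': S0 --b--> S1

Answer: S0, S0, S3, S0, S1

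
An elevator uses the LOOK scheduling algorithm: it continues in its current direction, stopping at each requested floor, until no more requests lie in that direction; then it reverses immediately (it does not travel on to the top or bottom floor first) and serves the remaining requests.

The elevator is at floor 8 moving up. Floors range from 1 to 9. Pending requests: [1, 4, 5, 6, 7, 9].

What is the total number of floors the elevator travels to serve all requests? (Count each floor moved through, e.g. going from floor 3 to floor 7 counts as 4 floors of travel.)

Start at floor 8 moving up, LOOK stop order: [9, 7, 6, 5, 4, 1]
  8 → 9: |9-8| = 1, total = 1
  9 → 7: |7-9| = 2, total = 3
  7 → 6: |6-7| = 1, total = 4
  6 → 5: |5-6| = 1, total = 5
  5 → 4: |4-5| = 1, total = 6
  4 → 1: |1-4| = 3, total = 9

Answer: 9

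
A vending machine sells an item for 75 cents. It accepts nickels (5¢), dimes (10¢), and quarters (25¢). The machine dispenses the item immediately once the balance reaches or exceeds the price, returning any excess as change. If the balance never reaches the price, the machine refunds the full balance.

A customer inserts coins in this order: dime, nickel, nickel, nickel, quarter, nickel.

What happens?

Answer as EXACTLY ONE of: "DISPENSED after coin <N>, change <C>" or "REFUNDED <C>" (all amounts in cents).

Price: 75¢
Coin 1 (dime, 10¢): balance = 10¢
Coin 2 (nickel, 5¢): balance = 15¢
Coin 3 (nickel, 5¢): balance = 20¢
Coin 4 (nickel, 5¢): balance = 25¢
Coin 5 (quarter, 25¢): balance = 50¢
Coin 6 (nickel, 5¢): balance = 55¢
All coins inserted, balance 55¢ < price 75¢ → REFUND 55¢

Answer: REFUNDED 55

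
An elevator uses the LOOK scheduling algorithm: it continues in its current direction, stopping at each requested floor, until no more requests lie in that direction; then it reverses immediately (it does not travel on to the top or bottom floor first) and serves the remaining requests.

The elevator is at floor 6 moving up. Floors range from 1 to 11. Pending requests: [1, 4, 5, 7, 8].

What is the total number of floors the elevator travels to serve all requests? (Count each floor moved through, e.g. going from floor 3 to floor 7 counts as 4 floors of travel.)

Start at floor 6 moving up, LOOK stop order: [7, 8, 5, 4, 1]
  6 → 7: |7-6| = 1, total = 1
  7 → 8: |8-7| = 1, total = 2
  8 → 5: |5-8| = 3, total = 5
  5 → 4: |4-5| = 1, total = 6
  4 → 1: |1-4| = 3, total = 9

Answer: 9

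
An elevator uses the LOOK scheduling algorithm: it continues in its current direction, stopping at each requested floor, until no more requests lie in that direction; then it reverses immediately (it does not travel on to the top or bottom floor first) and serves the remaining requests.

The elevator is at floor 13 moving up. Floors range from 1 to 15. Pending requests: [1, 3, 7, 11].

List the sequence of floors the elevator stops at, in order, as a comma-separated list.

Current: 13, moving UP
Serve above first (ascending): []
Then reverse, serve below (descending): [11, 7, 3, 1]

Answer: 11, 7, 3, 1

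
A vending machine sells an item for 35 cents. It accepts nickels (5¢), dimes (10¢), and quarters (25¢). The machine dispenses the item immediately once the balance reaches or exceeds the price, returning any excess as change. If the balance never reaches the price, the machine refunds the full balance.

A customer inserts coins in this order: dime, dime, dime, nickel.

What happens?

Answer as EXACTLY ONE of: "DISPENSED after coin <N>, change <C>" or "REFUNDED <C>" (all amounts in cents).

Price: 35¢
Coin 1 (dime, 10¢): balance = 10¢
Coin 2 (dime, 10¢): balance = 20¢
Coin 3 (dime, 10¢): balance = 30¢
Coin 4 (nickel, 5¢): balance = 35¢
  → balance >= price → DISPENSE, change = 35 - 35 = 0¢

Answer: DISPENSED after coin 4, change 0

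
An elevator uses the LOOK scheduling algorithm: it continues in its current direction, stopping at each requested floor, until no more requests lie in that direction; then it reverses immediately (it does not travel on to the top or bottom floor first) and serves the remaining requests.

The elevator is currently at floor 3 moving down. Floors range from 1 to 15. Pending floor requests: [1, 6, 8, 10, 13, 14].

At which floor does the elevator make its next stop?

Answer: 1

Derivation:
Current floor: 3, direction: down
Requests above: [6, 8, 10, 13, 14]
Requests below: [1]
Moving down and requests lie below → nearest below is max([1]) = 1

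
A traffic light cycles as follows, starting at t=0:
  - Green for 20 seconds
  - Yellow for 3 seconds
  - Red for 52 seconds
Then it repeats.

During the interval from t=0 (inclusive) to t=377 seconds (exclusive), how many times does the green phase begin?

Cycle = 20+3+52 = 75s
green phase starts at t = k*75 + 0 for k=0,1,2,...
Need k*75+0 < 377 → k < 5.027
k ∈ {0, ..., 5} → 6 starts

Answer: 6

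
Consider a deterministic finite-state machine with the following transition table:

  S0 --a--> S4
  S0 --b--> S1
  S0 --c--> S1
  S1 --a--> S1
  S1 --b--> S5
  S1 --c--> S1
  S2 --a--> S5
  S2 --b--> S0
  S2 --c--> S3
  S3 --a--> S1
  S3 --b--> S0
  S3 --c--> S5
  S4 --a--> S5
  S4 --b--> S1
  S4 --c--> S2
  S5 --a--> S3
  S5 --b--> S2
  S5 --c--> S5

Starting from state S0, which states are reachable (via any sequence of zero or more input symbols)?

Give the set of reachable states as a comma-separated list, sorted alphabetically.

Answer: S0, S1, S2, S3, S4, S5

Derivation:
BFS from S0:
  visit S0: S0--a-->S4 (new), S0--b-->S1 (new), S0--c-->S1 (seen)
  visit S4: S4--a-->S5 (new), S4--b-->S1 (seen), S4--c-->S2 (new)
  visit S1: S1--a-->S1 (seen), S1--b-->S5 (seen), S1--c-->S1 (seen)
  visit S5: S5--a-->S3 (new), S5--b-->S2 (seen), S5--c-->S5 (seen)
  visit S2: S2--a-->S5 (seen), S2--b-->S0 (seen), S2--c-->S3 (seen)
  visit S3: S3--a-->S1 (seen), S3--b-->S0 (seen), S3--c-->S5 (seen)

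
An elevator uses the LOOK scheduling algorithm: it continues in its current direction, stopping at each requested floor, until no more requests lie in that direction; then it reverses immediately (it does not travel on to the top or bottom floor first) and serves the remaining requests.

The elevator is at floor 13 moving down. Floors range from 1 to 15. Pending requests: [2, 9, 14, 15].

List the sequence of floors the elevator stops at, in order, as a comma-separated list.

Answer: 9, 2, 14, 15

Derivation:
Current: 13, moving DOWN
Serve below first (descending): [9, 2]
Then reverse, serve above (ascending): [14, 15]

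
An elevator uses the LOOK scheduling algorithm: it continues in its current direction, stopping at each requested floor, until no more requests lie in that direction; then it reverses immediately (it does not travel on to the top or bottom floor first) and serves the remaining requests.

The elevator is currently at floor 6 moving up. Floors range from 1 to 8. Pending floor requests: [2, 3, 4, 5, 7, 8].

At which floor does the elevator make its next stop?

Answer: 7

Derivation:
Current floor: 6, direction: up
Requests above: [7, 8]
Requests below: [2, 3, 4, 5]
Moving up and requests lie above → nearest above is min([7, 8]) = 7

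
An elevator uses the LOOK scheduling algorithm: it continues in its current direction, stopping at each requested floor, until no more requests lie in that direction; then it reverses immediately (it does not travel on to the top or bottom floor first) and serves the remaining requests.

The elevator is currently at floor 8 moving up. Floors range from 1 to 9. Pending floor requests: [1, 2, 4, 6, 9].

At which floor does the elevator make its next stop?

Current floor: 8, direction: up
Requests above: [9]
Requests below: [1, 2, 4, 6]
Moving up and requests lie above → nearest above is min([9]) = 9

Answer: 9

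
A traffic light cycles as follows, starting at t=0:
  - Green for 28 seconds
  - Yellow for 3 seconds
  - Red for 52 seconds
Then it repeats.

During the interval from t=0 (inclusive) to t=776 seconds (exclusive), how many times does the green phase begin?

Answer: 10

Derivation:
Cycle = 28+3+52 = 83s
green phase starts at t = k*83 + 0 for k=0,1,2,...
Need k*83+0 < 776 → k < 9.349
k ∈ {0, ..., 9} → 10 starts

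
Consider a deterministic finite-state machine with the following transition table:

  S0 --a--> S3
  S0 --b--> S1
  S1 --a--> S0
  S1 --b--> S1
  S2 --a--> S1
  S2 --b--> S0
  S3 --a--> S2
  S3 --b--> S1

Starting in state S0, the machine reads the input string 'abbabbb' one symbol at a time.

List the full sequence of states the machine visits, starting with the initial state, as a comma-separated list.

Start: S0
  read 'a': S0 --a--> S3
  read 'b': S3 --b--> S1
  read 'b': S1 --b--> S1
  read 'a': S1 --a--> S0
  read 'b': S0 --b--> S1
  read 'b': S1 --b--> S1
  read 'b': S1 --b--> S1

Answer: S0, S3, S1, S1, S0, S1, S1, S1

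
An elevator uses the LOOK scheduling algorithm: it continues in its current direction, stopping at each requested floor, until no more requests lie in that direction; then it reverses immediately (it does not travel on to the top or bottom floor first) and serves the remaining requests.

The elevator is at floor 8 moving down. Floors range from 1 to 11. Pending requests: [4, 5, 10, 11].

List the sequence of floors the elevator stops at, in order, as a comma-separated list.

Current: 8, moving DOWN
Serve below first (descending): [5, 4]
Then reverse, serve above (ascending): [10, 11]

Answer: 5, 4, 10, 11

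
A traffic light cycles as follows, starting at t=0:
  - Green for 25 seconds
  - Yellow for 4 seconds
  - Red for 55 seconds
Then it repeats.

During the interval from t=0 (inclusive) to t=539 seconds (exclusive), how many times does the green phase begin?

Answer: 7

Derivation:
Cycle = 25+4+55 = 84s
green phase starts at t = k*84 + 0 for k=0,1,2,...
Need k*84+0 < 539 → k < 6.417
k ∈ {0, ..., 6} → 7 starts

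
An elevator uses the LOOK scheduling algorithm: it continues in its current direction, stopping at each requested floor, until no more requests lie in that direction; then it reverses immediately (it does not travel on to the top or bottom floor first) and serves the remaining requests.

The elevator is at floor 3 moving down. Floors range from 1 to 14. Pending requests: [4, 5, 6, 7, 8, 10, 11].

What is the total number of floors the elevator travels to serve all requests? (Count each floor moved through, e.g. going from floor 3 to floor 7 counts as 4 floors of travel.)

Start at floor 3 moving down, LOOK stop order: [4, 5, 6, 7, 8, 10, 11]
  3 → 4: |4-3| = 1, total = 1
  4 → 5: |5-4| = 1, total = 2
  5 → 6: |6-5| = 1, total = 3
  6 → 7: |7-6| = 1, total = 4
  7 → 8: |8-7| = 1, total = 5
  8 → 10: |10-8| = 2, total = 7
  10 → 11: |11-10| = 1, total = 8

Answer: 8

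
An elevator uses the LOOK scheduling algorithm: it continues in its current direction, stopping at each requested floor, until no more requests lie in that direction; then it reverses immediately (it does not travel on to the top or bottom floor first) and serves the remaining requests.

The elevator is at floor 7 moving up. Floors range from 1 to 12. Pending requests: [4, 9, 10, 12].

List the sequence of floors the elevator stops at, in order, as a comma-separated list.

Answer: 9, 10, 12, 4

Derivation:
Current: 7, moving UP
Serve above first (ascending): [9, 10, 12]
Then reverse, serve below (descending): [4]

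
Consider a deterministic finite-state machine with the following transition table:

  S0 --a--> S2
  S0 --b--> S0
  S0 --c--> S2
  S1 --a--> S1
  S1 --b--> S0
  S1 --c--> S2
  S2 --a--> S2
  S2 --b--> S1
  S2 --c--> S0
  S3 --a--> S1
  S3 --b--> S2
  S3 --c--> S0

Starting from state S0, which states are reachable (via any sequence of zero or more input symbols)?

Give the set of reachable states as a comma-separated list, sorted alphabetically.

Answer: S0, S1, S2

Derivation:
BFS from S0:
  visit S0: S0--a-->S2 (new), S0--b-->S0 (seen), S0--c-->S2 (seen)
  visit S2: S2--a-->S2 (seen), S2--b-->S1 (new), S2--c-->S0 (seen)
  visit S1: S1--a-->S1 (seen), S1--b-->S0 (seen), S1--c-->S2 (seen)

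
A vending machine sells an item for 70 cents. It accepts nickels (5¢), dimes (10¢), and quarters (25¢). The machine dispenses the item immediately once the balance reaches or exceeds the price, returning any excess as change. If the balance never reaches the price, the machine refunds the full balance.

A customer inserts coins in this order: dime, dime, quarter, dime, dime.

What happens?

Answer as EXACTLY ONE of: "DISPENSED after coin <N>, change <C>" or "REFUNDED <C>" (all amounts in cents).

Answer: REFUNDED 65

Derivation:
Price: 70¢
Coin 1 (dime, 10¢): balance = 10¢
Coin 2 (dime, 10¢): balance = 20¢
Coin 3 (quarter, 25¢): balance = 45¢
Coin 4 (dime, 10¢): balance = 55¢
Coin 5 (dime, 10¢): balance = 65¢
All coins inserted, balance 65¢ < price 70¢ → REFUND 65¢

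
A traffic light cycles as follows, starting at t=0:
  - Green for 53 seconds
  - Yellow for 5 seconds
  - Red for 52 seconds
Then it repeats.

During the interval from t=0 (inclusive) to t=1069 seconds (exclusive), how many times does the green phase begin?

Cycle = 53+5+52 = 110s
green phase starts at t = k*110 + 0 for k=0,1,2,...
Need k*110+0 < 1069 → k < 9.718
k ∈ {0, ..., 9} → 10 starts

Answer: 10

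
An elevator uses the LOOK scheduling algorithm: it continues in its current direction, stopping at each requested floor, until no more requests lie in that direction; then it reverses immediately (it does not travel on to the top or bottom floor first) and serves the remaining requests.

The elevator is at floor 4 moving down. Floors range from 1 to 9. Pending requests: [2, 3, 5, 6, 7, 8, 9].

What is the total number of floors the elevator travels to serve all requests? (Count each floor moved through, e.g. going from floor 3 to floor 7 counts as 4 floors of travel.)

Answer: 9

Derivation:
Start at floor 4 moving down, LOOK stop order: [3, 2, 5, 6, 7, 8, 9]
  4 → 3: |3-4| = 1, total = 1
  3 → 2: |2-3| = 1, total = 2
  2 → 5: |5-2| = 3, total = 5
  5 → 6: |6-5| = 1, total = 6
  6 → 7: |7-6| = 1, total = 7
  7 → 8: |8-7| = 1, total = 8
  8 → 9: |9-8| = 1, total = 9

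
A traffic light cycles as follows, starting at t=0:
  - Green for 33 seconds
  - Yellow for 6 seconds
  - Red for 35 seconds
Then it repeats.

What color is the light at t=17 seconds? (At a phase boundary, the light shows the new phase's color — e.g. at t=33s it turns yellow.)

Cycle length = 33 + 6 + 35 = 74s
t = 17, phase_t = 17 mod 74 = 17
17 < 33 (green end) → GREEN

Answer: green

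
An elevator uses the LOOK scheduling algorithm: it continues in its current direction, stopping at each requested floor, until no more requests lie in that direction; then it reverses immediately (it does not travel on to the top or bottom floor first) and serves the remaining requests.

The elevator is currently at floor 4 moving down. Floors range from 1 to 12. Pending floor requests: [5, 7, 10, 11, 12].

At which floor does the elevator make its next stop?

Current floor: 4, direction: down
Requests above: [5, 7, 10, 11, 12]
Requests below: []
Moving down but no requests below → reverse; nearest above is min([5, 7, 10, 11, 12]) = 5

Answer: 5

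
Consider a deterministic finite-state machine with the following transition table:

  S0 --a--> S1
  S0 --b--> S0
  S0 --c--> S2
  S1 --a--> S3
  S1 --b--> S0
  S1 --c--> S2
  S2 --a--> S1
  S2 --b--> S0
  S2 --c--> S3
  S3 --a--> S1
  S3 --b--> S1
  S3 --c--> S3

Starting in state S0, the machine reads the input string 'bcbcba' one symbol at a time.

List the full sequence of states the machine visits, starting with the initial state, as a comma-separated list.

Answer: S0, S0, S2, S0, S2, S0, S1

Derivation:
Start: S0
  read 'b': S0 --b--> S0
  read 'c': S0 --c--> S2
  read 'b': S2 --b--> S0
  read 'c': S0 --c--> S2
  read 'b': S2 --b--> S0
  read 'a': S0 --a--> S1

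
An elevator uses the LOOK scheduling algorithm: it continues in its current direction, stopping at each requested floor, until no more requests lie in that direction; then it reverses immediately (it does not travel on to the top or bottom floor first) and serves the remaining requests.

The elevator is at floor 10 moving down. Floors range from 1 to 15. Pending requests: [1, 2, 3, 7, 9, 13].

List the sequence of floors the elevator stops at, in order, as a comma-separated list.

Current: 10, moving DOWN
Serve below first (descending): [9, 7, 3, 2, 1]
Then reverse, serve above (ascending): [13]

Answer: 9, 7, 3, 2, 1, 13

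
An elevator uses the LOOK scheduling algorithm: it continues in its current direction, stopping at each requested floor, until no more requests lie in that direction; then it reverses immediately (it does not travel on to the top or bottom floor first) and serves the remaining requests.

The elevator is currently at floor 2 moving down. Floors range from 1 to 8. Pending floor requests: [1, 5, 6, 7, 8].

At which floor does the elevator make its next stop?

Answer: 1

Derivation:
Current floor: 2, direction: down
Requests above: [5, 6, 7, 8]
Requests below: [1]
Moving down and requests lie below → nearest below is max([1]) = 1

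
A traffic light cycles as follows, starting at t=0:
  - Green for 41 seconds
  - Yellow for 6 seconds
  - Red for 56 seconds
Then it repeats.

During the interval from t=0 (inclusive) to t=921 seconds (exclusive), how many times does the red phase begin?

Answer: 9

Derivation:
Cycle = 41+6+56 = 103s
red phase starts at t = k*103 + 47 for k=0,1,2,...
Need k*103+47 < 921 → k < 8.485
k ∈ {0, ..., 8} → 9 starts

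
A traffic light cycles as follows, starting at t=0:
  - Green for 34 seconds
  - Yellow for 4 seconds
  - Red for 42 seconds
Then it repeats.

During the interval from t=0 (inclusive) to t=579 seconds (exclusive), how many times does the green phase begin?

Cycle = 34+4+42 = 80s
green phase starts at t = k*80 + 0 for k=0,1,2,...
Need k*80+0 < 579 → k < 7.237
k ∈ {0, ..., 7} → 8 starts

Answer: 8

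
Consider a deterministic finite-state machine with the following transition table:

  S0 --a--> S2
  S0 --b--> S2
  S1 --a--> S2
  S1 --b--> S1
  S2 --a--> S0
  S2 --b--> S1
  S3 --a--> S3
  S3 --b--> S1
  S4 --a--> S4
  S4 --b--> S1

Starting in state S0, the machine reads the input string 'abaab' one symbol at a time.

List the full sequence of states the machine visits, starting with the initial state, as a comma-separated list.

Start: S0
  read 'a': S0 --a--> S2
  read 'b': S2 --b--> S1
  read 'a': S1 --a--> S2
  read 'a': S2 --a--> S0
  read 'b': S0 --b--> S2

Answer: S0, S2, S1, S2, S0, S2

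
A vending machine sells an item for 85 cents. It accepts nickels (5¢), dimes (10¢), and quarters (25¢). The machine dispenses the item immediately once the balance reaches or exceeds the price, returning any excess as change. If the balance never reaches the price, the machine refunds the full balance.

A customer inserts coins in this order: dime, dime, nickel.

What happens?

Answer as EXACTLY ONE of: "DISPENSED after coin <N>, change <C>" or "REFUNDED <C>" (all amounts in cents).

Answer: REFUNDED 25

Derivation:
Price: 85¢
Coin 1 (dime, 10¢): balance = 10¢
Coin 2 (dime, 10¢): balance = 20¢
Coin 3 (nickel, 5¢): balance = 25¢
All coins inserted, balance 25¢ < price 85¢ → REFUND 25¢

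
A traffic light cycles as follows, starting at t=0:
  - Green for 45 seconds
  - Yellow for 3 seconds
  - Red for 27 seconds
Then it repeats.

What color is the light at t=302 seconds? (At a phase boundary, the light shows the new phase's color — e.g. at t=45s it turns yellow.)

Answer: green

Derivation:
Cycle length = 45 + 3 + 27 = 75s
t = 302, phase_t = 302 mod 75 = 2
2 < 45 (green end) → GREEN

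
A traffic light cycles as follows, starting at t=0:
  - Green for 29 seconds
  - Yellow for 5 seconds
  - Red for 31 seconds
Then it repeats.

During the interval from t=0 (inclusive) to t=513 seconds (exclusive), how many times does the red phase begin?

Cycle = 29+5+31 = 65s
red phase starts at t = k*65 + 34 for k=0,1,2,...
Need k*65+34 < 513 → k < 7.369
k ∈ {0, ..., 7} → 8 starts

Answer: 8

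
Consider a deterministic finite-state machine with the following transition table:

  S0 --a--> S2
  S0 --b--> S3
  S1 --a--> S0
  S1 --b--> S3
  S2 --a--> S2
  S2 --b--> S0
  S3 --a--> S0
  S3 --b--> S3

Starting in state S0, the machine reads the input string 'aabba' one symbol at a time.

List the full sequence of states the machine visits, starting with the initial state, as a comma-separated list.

Start: S0
  read 'a': S0 --a--> S2
  read 'a': S2 --a--> S2
  read 'b': S2 --b--> S0
  read 'b': S0 --b--> S3
  read 'a': S3 --a--> S0

Answer: S0, S2, S2, S0, S3, S0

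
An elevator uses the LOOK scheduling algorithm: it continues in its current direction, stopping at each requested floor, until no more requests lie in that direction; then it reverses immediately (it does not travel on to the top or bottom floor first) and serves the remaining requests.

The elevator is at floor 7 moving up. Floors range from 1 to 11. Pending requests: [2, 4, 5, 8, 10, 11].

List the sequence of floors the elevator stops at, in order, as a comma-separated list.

Current: 7, moving UP
Serve above first (ascending): [8, 10, 11]
Then reverse, serve below (descending): [5, 4, 2]

Answer: 8, 10, 11, 5, 4, 2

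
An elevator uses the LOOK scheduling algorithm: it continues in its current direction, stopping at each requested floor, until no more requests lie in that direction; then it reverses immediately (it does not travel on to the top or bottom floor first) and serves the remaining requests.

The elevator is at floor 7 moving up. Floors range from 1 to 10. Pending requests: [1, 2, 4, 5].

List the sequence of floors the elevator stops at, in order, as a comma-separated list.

Current: 7, moving UP
Serve above first (ascending): []
Then reverse, serve below (descending): [5, 4, 2, 1]

Answer: 5, 4, 2, 1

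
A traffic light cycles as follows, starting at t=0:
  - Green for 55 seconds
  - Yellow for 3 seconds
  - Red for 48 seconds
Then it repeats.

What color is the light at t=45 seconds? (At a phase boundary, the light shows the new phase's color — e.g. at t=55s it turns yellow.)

Cycle length = 55 + 3 + 48 = 106s
t = 45, phase_t = 45 mod 106 = 45
45 < 55 (green end) → GREEN

Answer: green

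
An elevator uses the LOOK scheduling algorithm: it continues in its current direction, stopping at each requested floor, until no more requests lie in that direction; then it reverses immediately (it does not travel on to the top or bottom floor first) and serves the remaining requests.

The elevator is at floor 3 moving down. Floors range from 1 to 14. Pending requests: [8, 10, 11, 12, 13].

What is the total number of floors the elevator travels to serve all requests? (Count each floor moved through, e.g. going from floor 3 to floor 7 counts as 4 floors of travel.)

Answer: 10

Derivation:
Start at floor 3 moving down, LOOK stop order: [8, 10, 11, 12, 13]
  3 → 8: |8-3| = 5, total = 5
  8 → 10: |10-8| = 2, total = 7
  10 → 11: |11-10| = 1, total = 8
  11 → 12: |12-11| = 1, total = 9
  12 → 13: |13-12| = 1, total = 10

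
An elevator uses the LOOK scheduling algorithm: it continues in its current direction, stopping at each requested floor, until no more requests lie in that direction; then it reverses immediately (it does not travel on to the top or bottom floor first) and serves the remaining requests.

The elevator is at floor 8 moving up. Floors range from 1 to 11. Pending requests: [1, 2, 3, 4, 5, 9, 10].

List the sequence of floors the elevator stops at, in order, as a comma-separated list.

Answer: 9, 10, 5, 4, 3, 2, 1

Derivation:
Current: 8, moving UP
Serve above first (ascending): [9, 10]
Then reverse, serve below (descending): [5, 4, 3, 2, 1]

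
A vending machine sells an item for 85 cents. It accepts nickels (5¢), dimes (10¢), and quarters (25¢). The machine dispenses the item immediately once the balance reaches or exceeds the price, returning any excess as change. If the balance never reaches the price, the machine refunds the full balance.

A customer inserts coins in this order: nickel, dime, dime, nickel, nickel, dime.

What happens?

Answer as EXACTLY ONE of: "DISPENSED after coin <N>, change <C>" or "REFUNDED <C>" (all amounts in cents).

Price: 85¢
Coin 1 (nickel, 5¢): balance = 5¢
Coin 2 (dime, 10¢): balance = 15¢
Coin 3 (dime, 10¢): balance = 25¢
Coin 4 (nickel, 5¢): balance = 30¢
Coin 5 (nickel, 5¢): balance = 35¢
Coin 6 (dime, 10¢): balance = 45¢
All coins inserted, balance 45¢ < price 85¢ → REFUND 45¢

Answer: REFUNDED 45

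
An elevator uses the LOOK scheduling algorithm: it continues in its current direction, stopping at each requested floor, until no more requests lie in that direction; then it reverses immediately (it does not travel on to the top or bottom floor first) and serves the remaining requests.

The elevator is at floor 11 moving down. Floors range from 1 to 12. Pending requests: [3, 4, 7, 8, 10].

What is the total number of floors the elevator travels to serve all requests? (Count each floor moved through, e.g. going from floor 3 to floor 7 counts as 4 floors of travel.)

Answer: 8

Derivation:
Start at floor 11 moving down, LOOK stop order: [10, 8, 7, 4, 3]
  11 → 10: |10-11| = 1, total = 1
  10 → 8: |8-10| = 2, total = 3
  8 → 7: |7-8| = 1, total = 4
  7 → 4: |4-7| = 3, total = 7
  4 → 3: |3-4| = 1, total = 8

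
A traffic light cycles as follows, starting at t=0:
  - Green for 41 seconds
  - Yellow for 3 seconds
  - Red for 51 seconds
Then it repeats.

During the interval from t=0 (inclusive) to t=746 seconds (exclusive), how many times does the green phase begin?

Cycle = 41+3+51 = 95s
green phase starts at t = k*95 + 0 for k=0,1,2,...
Need k*95+0 < 746 → k < 7.853
k ∈ {0, ..., 7} → 8 starts

Answer: 8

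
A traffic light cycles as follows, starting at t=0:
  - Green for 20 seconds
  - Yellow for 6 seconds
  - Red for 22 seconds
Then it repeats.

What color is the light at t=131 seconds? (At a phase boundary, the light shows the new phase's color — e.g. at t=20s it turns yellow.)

Answer: red

Derivation:
Cycle length = 20 + 6 + 22 = 48s
t = 131, phase_t = 131 mod 48 = 35
35 >= 26 → RED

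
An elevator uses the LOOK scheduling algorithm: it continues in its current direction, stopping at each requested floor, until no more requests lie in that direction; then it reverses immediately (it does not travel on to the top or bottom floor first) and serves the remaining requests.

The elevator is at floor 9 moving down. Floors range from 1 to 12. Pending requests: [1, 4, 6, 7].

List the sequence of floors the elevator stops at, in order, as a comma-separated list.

Answer: 7, 6, 4, 1

Derivation:
Current: 9, moving DOWN
Serve below first (descending): [7, 6, 4, 1]
Then reverse, serve above (ascending): []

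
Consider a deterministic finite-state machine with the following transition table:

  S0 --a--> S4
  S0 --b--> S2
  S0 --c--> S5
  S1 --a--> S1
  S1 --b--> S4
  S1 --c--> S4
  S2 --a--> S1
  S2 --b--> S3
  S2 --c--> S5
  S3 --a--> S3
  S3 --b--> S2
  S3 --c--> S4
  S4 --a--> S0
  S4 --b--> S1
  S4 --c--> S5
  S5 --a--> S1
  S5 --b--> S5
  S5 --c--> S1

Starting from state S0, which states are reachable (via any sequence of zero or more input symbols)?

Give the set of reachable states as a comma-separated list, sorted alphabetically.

Answer: S0, S1, S2, S3, S4, S5

Derivation:
BFS from S0:
  visit S0: S0--a-->S4 (new), S0--b-->S2 (new), S0--c-->S5 (new)
  visit S4: S4--a-->S0 (seen), S4--b-->S1 (new), S4--c-->S5 (seen)
  visit S2: S2--a-->S1 (seen), S2--b-->S3 (new), S2--c-->S5 (seen)
  visit S5: S5--a-->S1 (seen), S5--b-->S5 (seen), S5--c-->S1 (seen)
  visit S1: S1--a-->S1 (seen), S1--b-->S4 (seen), S1--c-->S4 (seen)
  visit S3: S3--a-->S3 (seen), S3--b-->S2 (seen), S3--c-->S4 (seen)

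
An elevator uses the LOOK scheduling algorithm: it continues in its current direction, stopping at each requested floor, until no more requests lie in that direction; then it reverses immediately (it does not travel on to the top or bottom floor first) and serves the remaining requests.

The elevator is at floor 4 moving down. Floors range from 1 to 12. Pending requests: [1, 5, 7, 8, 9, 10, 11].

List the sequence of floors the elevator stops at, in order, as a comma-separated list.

Answer: 1, 5, 7, 8, 9, 10, 11

Derivation:
Current: 4, moving DOWN
Serve below first (descending): [1]
Then reverse, serve above (ascending): [5, 7, 8, 9, 10, 11]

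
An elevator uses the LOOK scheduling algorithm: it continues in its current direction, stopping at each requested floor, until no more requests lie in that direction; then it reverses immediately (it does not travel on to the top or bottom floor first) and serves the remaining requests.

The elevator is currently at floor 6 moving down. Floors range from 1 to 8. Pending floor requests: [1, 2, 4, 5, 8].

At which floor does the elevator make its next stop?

Current floor: 6, direction: down
Requests above: [8]
Requests below: [1, 2, 4, 5]
Moving down and requests lie below → nearest below is max([1, 2, 4, 5]) = 5

Answer: 5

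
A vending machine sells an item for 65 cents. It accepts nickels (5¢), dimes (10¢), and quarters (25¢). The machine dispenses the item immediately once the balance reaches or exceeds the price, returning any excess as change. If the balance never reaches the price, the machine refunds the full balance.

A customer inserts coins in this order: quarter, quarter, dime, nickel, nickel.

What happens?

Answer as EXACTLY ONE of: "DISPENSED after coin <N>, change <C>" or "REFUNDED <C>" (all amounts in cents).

Price: 65¢
Coin 1 (quarter, 25¢): balance = 25¢
Coin 2 (quarter, 25¢): balance = 50¢
Coin 3 (dime, 10¢): balance = 60¢
Coin 4 (nickel, 5¢): balance = 65¢
  → balance >= price → DISPENSE, change = 65 - 65 = 0¢

Answer: DISPENSED after coin 4, change 0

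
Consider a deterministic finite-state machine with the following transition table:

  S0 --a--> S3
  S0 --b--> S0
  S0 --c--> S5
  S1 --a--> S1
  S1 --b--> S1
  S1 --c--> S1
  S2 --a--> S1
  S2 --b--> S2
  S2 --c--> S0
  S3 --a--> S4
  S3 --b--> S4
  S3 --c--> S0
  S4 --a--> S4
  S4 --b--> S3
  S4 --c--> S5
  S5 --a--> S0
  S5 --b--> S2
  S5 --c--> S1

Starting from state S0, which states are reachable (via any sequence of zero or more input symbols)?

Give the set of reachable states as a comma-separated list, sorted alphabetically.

BFS from S0:
  visit S0: S0--a-->S3 (new), S0--b-->S0 (seen), S0--c-->S5 (new)
  visit S3: S3--a-->S4 (new), S3--b-->S4 (seen), S3--c-->S0 (seen)
  visit S5: S5--a-->S0 (seen), S5--b-->S2 (new), S5--c-->S1 (new)
  visit S4: S4--a-->S4 (seen), S4--b-->S3 (seen), S4--c-->S5 (seen)
  visit S2: S2--a-->S1 (seen), S2--b-->S2 (seen), S2--c-->S0 (seen)
  visit S1: S1--a-->S1 (seen), S1--b-->S1 (seen), S1--c-->S1 (seen)

Answer: S0, S1, S2, S3, S4, S5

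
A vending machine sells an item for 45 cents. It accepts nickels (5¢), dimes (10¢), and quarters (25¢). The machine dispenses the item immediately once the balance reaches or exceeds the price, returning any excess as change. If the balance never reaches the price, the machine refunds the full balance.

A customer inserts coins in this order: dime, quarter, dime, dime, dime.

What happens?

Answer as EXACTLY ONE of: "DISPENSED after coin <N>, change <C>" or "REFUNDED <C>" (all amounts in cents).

Answer: DISPENSED after coin 3, change 0

Derivation:
Price: 45¢
Coin 1 (dime, 10¢): balance = 10¢
Coin 2 (quarter, 25¢): balance = 35¢
Coin 3 (dime, 10¢): balance = 45¢
  → balance >= price → DISPENSE, change = 45 - 45 = 0¢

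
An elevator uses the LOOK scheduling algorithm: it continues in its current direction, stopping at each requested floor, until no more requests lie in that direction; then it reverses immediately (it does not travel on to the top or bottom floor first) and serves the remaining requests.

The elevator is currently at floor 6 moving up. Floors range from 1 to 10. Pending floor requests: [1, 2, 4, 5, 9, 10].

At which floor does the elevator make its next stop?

Current floor: 6, direction: up
Requests above: [9, 10]
Requests below: [1, 2, 4, 5]
Moving up and requests lie above → nearest above is min([9, 10]) = 9

Answer: 9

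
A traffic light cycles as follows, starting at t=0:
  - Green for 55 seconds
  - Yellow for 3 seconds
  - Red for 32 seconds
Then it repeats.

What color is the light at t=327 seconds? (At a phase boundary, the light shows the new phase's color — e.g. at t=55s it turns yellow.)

Answer: yellow

Derivation:
Cycle length = 55 + 3 + 32 = 90s
t = 327, phase_t = 327 mod 90 = 57
55 <= 57 < 58 (yellow end) → YELLOW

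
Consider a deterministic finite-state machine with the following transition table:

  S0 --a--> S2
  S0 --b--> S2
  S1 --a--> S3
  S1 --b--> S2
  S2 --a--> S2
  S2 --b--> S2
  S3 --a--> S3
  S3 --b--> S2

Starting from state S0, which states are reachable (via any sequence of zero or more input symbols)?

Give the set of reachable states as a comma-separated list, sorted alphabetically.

Answer: S0, S2

Derivation:
BFS from S0:
  visit S0: S0--a-->S2 (new), S0--b-->S2 (seen)
  visit S2: S2--a-->S2 (seen), S2--b-->S2 (seen)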